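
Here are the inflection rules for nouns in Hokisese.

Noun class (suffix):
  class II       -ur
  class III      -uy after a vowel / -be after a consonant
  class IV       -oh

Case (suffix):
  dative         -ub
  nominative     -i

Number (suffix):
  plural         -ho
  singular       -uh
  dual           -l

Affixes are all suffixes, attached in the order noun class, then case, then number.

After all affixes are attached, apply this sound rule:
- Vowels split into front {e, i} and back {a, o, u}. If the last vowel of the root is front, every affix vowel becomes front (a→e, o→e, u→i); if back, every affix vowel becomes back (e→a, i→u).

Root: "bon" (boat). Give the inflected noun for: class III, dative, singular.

Attach noun class class III -be (after consonant 'n') → bonbe.
Attach case dative -ub → bonbeub.
Attach number singular -uh → bonbeubuh.
Apply vowel harmony: bonbeubuh → bonbaubuh.

bonbaubuh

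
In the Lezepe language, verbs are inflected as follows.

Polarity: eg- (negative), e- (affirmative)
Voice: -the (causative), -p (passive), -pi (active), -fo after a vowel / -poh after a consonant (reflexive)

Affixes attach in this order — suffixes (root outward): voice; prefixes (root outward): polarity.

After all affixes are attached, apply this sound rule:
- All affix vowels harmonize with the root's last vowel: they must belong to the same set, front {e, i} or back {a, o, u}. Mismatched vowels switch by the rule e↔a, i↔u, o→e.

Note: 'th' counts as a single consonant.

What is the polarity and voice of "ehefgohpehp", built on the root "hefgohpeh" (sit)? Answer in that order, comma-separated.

affirmative, passive

Segment: e-hefgohpeh-p.
polarity: e- → affirmative.
voice: -p → passive.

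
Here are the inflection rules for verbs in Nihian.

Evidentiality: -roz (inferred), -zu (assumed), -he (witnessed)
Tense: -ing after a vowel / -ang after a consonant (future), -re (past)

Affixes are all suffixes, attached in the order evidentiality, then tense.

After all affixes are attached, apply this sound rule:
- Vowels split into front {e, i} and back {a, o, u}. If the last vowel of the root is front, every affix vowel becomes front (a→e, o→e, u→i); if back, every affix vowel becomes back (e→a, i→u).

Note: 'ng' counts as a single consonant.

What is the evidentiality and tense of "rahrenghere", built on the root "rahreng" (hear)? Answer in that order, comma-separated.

witnessed, past

Segment: rahreng-he-re.
evidentiality: -he → witnessed.
tense: -re → past.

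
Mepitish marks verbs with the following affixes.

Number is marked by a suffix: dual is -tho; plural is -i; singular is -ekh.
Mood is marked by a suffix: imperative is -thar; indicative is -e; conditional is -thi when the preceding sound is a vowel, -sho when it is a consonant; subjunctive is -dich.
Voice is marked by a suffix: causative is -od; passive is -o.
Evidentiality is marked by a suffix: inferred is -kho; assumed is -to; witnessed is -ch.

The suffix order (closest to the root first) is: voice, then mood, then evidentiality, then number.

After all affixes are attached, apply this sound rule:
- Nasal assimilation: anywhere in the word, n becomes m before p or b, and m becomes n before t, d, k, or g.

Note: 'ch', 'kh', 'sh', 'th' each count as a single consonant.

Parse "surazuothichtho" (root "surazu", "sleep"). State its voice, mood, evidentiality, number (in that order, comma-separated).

Segment: surazu-o-thi-ch-tho.
voice: -o → passive.
mood: -thi/sho → conditional.
evidentiality: -ch → witnessed.
number: -tho → dual.

passive, conditional, witnessed, dual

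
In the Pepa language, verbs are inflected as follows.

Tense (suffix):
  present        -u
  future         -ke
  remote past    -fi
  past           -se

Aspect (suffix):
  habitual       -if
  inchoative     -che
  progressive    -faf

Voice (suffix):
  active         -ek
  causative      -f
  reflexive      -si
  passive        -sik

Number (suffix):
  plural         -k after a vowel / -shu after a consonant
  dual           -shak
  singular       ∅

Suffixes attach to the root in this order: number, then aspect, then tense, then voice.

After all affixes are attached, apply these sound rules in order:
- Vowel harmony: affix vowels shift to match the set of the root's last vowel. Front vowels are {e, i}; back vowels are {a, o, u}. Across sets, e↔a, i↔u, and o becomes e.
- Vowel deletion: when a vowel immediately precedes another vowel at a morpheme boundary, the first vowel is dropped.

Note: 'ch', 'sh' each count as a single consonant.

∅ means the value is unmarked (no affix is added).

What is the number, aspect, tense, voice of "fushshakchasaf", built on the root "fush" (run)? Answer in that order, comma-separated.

dual, inchoative, past, causative

Segment: fush-shak-che-se-f.
number: -shak → dual.
aspect: -che → inchoative.
tense: -se → past.
voice: -f → causative.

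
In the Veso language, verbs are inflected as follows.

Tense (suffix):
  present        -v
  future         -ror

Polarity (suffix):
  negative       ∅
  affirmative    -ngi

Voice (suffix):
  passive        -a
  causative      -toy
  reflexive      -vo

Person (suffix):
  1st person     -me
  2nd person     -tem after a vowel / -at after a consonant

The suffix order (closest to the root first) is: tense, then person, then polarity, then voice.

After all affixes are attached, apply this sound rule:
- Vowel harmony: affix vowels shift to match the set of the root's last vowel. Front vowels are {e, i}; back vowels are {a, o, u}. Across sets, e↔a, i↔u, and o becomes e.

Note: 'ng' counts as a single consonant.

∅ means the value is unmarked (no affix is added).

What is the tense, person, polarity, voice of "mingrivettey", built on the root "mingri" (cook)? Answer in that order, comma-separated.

Segment: mingri-v-at-toy.
tense: -v → present.
person: -tem/at → 2nd person.
polarity: ∅ → negative.
voice: -toy → causative.

present, 2nd person, negative, causative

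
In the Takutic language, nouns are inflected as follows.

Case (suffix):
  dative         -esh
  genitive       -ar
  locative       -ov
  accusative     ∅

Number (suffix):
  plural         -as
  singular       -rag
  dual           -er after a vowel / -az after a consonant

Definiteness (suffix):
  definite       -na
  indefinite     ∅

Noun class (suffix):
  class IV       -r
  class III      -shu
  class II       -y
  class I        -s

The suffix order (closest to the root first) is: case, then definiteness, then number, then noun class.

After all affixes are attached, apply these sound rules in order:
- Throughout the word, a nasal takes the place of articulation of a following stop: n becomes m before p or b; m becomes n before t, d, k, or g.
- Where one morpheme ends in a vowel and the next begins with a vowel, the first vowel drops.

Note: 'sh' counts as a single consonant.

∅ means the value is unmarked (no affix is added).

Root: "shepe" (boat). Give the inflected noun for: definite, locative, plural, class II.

Attach case locative -ov → shepeov.
Attach definiteness definite -na → shepeovna.
Attach number plural -as → shepeovnaas.
Attach noun class class II -y → shepeovnaasy.
Nasal assimilation: no change.
Apply vowel deletion: shepeovnaasy → shepovnasy.

shepovnasy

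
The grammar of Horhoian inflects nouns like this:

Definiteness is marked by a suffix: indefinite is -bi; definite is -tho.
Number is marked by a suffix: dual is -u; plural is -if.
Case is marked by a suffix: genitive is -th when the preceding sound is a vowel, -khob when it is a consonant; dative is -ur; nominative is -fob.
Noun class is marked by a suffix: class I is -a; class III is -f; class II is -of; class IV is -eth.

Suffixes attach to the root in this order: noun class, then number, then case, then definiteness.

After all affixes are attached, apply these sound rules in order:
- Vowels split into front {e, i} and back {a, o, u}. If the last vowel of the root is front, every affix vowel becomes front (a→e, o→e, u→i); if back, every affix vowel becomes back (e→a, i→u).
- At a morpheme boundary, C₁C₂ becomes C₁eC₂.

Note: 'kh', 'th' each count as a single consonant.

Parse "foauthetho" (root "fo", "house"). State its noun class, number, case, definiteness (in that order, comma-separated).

class I, dual, genitive, definite

Segment: fo-a-u-th-tho.
noun class: -a → class I.
number: -u → dual.
case: -th/khob → genitive.
definiteness: -tho → definite.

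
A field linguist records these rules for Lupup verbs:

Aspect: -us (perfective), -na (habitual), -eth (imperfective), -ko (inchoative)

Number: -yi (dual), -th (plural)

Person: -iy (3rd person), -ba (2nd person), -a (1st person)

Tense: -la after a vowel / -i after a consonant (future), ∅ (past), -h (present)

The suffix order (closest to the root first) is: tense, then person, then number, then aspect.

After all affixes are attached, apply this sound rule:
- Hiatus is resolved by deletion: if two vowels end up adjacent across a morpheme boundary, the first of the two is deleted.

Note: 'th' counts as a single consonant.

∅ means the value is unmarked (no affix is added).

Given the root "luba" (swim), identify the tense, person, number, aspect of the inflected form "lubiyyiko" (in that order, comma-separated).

past, 3rd person, dual, inchoative

Segment: luba-iy-yi-ko.
tense: ∅ → past.
person: -iy → 3rd person.
number: -yi → dual.
aspect: -ko → inchoative.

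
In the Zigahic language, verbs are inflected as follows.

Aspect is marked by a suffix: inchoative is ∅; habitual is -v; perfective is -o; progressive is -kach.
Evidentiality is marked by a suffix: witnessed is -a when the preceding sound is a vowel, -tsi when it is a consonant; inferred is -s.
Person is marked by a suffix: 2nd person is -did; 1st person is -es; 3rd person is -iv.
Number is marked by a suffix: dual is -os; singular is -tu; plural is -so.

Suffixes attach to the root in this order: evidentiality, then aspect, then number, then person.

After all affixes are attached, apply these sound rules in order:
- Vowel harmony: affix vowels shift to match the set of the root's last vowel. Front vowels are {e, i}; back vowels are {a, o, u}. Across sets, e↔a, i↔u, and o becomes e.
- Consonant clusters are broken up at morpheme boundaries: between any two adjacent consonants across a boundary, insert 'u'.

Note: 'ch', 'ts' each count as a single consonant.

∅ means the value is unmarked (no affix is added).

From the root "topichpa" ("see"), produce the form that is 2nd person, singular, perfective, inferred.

Attach evidentiality inferred -s → topichpas.
Attach aspect perfective -o → topichpaso.
Attach number singular -tu → topichpasotu.
Attach person 2nd person -did → topichpasotudid.
Apply vowel harmony: topichpasotudid → topichpasotudud.
Epenthesis: no change.

topichpasotudud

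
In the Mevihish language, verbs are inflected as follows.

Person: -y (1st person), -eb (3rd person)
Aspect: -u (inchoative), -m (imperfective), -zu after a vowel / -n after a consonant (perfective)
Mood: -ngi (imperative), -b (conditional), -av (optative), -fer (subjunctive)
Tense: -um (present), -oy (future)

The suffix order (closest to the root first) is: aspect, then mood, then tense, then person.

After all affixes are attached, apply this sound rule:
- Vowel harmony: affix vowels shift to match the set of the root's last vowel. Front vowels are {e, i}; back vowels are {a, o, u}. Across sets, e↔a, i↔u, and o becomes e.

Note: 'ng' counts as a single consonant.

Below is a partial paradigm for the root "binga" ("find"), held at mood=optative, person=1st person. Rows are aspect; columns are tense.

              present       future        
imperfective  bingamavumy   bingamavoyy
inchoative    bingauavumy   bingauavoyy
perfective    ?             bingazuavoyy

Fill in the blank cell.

bingazuavumy

Attach aspect perfective -zu (after vowel 'a') → bingazu.
Attach mood optative -av → bingazuav.
Attach tense present -um → bingazuavum.
Attach person 1st person -y → bingazuavumy.
Vowel harmony: no change.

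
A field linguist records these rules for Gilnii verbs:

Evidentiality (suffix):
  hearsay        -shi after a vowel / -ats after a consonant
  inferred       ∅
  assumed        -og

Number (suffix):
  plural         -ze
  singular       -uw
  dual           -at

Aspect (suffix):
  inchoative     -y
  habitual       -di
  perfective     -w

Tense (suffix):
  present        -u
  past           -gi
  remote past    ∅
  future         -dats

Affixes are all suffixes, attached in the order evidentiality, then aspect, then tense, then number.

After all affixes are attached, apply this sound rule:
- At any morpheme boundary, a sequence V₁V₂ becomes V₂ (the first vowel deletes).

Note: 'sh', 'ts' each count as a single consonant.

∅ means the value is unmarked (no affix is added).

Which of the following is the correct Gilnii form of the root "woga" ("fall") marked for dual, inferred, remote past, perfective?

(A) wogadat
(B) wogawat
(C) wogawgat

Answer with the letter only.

evidentiality = inferred: zero marking, form stays woga.
Attach aspect perfective -w → wogaw.
tense = remote past: zero marking, form stays wogaw.
Attach number dual -at → wogawat.
Vowel deletion: no change.
So the correct form is wogawat, option (B).
(A) wogadat is wrong: it uses habitual instead of perfective for aspect.
(C) wogawgat is wrong: it uses past instead of remote past for tense.

B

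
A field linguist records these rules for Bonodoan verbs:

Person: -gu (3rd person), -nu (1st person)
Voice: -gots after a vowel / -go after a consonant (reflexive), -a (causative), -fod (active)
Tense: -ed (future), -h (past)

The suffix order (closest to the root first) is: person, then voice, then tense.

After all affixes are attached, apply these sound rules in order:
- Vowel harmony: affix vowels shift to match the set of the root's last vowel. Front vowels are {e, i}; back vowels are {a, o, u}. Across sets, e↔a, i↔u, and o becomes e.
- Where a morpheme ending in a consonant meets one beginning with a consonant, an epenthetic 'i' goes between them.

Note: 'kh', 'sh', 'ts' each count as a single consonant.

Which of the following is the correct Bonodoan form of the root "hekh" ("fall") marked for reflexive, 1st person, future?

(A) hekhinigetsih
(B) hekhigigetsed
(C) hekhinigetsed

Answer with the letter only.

C

Attach person 1st person -nu → hekhnu.
Attach voice reflexive -gots (after vowel 'u') → hekhnugots.
Attach tense future -ed → hekhnugotsed.
Apply vowel harmony: hekhnugotsed → hekhnigetsed.
Apply epenthesis: hekhnigetsed → hekhinigetsed.
So the correct form is hekhinigetsed, option (C).
(B) hekhigigetsed is wrong: it uses 3rd person instead of 1st person for person.
(A) hekhinigetsih is wrong: it uses past instead of future for tense.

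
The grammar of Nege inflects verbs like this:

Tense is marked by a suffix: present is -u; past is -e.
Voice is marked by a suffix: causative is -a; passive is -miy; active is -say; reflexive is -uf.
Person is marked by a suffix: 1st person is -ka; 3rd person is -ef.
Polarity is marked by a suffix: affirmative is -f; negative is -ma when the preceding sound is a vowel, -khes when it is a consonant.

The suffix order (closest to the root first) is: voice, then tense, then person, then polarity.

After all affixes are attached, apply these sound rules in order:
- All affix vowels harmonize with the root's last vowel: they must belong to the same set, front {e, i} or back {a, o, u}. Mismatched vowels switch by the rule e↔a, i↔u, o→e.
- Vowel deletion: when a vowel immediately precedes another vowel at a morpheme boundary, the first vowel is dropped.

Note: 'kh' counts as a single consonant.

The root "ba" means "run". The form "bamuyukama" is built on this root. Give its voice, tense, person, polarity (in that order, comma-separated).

Segment: ba-miy-u-ka-ma.
voice: -miy → passive.
tense: -u → present.
person: -ka → 1st person.
polarity: -ma/khes → negative.

passive, present, 1st person, negative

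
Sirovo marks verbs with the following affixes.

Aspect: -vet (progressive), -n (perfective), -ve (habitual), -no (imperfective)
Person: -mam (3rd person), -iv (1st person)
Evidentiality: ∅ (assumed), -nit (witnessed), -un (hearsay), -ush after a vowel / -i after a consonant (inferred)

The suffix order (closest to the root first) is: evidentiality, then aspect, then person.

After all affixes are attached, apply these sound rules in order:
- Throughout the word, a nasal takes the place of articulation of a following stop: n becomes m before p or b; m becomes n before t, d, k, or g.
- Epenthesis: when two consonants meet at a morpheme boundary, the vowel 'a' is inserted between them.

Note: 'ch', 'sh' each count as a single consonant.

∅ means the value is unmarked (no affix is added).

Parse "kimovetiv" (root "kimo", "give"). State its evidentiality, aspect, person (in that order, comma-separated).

assumed, progressive, 1st person

Segment: kimo-vet-iv.
evidentiality: ∅ → assumed.
aspect: -vet → progressive.
person: -iv → 1st person.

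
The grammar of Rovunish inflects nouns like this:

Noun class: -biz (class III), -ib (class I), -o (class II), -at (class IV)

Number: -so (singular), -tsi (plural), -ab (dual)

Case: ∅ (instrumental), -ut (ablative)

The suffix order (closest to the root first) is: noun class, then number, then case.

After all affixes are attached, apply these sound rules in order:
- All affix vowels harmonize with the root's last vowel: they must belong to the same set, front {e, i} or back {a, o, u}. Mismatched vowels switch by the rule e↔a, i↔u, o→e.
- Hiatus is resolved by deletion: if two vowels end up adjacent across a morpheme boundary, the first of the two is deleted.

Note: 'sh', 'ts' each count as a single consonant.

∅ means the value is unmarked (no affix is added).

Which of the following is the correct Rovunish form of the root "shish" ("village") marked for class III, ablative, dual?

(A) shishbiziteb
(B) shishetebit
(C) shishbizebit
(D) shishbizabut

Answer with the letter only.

C

Attach noun class class III -biz → shishbiz.
Attach number dual -ab → shishbizab.
Attach case ablative -ut → shishbizabut.
Apply vowel harmony: shishbizabut → shishbizebit.
Vowel deletion: no change.
So the correct form is shishbizebit, option (C).
(D) shishbizabut is wrong: it fails to apply the sound rule(s).
(A) shishbiziteb is wrong: it has the affixes in the wrong order.
(B) shishetebit is wrong: it uses class IV instead of class III for noun class.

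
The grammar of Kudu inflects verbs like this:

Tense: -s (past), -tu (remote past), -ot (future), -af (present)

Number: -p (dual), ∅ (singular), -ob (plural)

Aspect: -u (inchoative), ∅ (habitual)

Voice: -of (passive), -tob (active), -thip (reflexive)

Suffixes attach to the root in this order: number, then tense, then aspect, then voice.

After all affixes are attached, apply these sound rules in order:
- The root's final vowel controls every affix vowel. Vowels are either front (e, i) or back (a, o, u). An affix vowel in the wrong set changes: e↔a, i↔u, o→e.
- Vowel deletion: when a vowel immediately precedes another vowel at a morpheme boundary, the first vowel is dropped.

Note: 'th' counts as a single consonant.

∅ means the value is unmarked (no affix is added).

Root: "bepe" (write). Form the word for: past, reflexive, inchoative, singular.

bepesithip

number = singular: zero marking, form stays bepe.
Attach tense past -s → bepes.
Attach aspect inchoative -u → bepesu.
Attach voice reflexive -thip → bepesuthip.
Apply vowel harmony: bepesuthip → bepesithip.
Vowel deletion: no change.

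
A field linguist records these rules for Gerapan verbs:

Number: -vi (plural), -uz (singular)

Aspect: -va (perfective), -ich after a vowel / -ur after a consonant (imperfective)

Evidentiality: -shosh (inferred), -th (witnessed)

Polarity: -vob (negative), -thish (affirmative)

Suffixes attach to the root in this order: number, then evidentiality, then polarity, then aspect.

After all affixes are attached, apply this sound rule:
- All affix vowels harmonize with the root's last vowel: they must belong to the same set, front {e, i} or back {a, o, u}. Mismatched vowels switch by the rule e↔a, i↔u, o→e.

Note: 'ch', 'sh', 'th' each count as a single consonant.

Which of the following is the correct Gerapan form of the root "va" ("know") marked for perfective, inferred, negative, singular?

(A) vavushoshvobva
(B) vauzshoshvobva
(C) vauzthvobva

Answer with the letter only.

B

Attach number singular -uz → vauz.
Attach evidentiality inferred -shosh → vauzshosh.
Attach polarity negative -vob → vauzshoshvob.
Attach aspect perfective -va → vauzshoshvobva.
Vowel harmony: no change.
So the correct form is vauzshoshvobva, option (B).
(A) vavushoshvobva is wrong: it uses plural instead of singular for number.
(C) vauzthvobva is wrong: it uses witnessed instead of inferred for evidentiality.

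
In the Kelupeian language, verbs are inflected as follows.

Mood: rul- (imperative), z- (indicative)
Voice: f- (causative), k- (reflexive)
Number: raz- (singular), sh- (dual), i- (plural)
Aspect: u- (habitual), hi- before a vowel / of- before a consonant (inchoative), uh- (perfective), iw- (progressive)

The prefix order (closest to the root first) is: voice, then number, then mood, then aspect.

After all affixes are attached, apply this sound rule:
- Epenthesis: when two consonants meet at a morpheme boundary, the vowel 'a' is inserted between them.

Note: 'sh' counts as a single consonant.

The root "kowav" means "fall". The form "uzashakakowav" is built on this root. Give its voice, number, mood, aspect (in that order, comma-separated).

Segment: u-z-sh-k-kowav.
voice: k- → reflexive.
number: sh- → dual.
mood: z- → indicative.
aspect: u- → habitual.

reflexive, dual, indicative, habitual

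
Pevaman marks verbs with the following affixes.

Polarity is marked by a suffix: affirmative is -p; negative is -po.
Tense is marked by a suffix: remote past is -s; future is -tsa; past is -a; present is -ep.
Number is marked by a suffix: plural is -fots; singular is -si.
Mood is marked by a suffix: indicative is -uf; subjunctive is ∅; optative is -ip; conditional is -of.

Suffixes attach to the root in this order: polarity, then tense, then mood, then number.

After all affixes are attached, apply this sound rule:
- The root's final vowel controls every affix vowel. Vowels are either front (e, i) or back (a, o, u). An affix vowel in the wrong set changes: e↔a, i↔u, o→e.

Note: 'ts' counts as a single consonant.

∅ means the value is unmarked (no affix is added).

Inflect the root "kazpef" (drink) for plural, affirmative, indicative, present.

Attach polarity affirmative -p → kazpefp.
Attach tense present -ep → kazpefpep.
Attach mood indicative -uf → kazpefpepuf.
Attach number plural -fots → kazpefpepuffots.
Apply vowel harmony: kazpefpepuffots → kazpefpepiffets.

kazpefpepiffets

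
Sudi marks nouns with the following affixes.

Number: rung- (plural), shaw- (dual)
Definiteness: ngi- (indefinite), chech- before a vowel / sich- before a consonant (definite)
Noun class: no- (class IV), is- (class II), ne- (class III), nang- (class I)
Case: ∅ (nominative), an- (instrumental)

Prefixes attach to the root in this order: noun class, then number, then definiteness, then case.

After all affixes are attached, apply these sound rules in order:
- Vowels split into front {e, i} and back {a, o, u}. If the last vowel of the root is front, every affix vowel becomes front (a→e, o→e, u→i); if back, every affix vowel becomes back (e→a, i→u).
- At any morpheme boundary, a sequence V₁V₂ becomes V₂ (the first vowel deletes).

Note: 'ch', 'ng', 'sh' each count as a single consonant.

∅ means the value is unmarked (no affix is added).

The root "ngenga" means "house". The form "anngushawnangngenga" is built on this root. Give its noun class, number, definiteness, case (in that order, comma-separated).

class I, dual, indefinite, instrumental

Segment: an-ngi-shaw-nang-ngenga.
noun class: nang- → class I.
number: shaw- → dual.
definiteness: ngi- → indefinite.
case: an- → instrumental.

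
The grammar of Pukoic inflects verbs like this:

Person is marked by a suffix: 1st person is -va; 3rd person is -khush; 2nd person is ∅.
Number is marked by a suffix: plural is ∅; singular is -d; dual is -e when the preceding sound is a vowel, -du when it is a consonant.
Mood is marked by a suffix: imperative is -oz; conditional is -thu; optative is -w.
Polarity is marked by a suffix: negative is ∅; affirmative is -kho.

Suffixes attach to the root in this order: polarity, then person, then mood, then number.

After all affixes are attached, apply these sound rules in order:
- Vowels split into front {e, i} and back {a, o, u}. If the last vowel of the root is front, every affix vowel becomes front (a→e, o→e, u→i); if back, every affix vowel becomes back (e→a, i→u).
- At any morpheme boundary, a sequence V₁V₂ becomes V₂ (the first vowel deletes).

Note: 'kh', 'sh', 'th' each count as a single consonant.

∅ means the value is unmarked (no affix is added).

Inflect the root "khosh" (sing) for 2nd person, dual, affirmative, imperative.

khoshkhozdu

Attach polarity affirmative -kho → khoshkho.
person = 2nd person: zero marking, form stays khoshkho.
Attach mood imperative -oz → khoshkhooz.
Attach number dual -du (after consonant 'z') → khoshkhoozdu.
Vowel harmony: no change.
Apply vowel deletion: khoshkhoozdu → khoshkhozdu.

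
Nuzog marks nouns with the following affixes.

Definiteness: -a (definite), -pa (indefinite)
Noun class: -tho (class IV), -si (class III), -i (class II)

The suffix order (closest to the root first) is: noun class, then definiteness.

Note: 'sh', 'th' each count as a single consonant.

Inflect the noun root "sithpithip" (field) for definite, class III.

sithpithipsia

Attach noun class class III -si → sithpithipsi.
Attach definiteness definite -a → sithpithipsia.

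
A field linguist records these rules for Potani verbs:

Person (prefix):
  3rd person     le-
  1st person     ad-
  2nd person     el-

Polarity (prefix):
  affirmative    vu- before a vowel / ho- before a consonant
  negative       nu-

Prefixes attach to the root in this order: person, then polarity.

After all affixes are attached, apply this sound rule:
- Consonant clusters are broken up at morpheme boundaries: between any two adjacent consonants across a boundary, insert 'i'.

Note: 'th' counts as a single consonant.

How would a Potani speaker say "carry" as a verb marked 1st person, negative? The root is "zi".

Attach person 1st person ad- → adzi.
Attach polarity negative nu- → nuadzi.
Apply epenthesis: nuadzi → nuadizi.

nuadizi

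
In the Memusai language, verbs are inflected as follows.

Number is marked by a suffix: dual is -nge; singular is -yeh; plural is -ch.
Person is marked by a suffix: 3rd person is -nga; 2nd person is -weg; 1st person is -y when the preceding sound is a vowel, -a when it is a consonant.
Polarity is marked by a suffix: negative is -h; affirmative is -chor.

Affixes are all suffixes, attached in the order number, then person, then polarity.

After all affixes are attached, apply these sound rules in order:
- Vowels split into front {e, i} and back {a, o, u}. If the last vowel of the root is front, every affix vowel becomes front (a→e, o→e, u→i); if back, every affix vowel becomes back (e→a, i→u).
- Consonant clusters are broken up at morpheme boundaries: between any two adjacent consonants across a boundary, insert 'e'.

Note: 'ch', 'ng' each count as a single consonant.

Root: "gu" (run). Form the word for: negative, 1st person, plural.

Attach number plural -ch → guch.
Attach person 1st person -a (after consonant 'ch') → gucha.
Attach polarity negative -h → guchah.
Vowel harmony: no change.
Epenthesis: no change.

guchah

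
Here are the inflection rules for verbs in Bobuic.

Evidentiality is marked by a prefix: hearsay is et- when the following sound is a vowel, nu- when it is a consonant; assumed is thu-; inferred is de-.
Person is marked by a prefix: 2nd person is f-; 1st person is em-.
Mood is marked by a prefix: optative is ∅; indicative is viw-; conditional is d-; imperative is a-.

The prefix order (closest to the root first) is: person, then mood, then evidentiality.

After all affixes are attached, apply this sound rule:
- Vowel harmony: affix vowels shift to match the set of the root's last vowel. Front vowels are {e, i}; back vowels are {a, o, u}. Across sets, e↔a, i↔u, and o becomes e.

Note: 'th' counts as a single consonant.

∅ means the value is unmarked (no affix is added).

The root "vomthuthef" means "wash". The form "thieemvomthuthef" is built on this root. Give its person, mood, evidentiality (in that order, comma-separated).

Segment: thu-a-em-vomthuthef.
person: em- → 1st person.
mood: a- → imperative.
evidentiality: thu- → assumed.

1st person, imperative, assumed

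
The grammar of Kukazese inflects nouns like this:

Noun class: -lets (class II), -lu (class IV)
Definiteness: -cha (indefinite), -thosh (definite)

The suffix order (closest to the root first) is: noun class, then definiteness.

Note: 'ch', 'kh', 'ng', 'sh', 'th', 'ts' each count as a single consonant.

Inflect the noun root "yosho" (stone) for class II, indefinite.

Attach noun class class II -lets → yosholets.
Attach definiteness indefinite -cha → yosholetscha.

yosholetscha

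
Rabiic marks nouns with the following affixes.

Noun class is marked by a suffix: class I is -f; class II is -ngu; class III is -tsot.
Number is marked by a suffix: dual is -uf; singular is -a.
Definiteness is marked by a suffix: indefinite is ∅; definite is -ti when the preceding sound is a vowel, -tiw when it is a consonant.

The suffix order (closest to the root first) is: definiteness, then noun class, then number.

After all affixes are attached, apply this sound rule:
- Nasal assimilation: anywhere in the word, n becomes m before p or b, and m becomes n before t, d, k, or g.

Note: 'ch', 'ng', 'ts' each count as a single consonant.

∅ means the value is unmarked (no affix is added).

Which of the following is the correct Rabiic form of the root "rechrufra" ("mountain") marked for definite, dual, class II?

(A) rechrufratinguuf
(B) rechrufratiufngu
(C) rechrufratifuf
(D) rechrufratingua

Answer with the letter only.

Attach definiteness definite -ti (after vowel 'a') → rechrufrati.
Attach noun class class II -ngu → rechrufratingu.
Attach number dual -uf → rechrufratinguuf.
Nasal assimilation: no change.
So the correct form is rechrufratinguuf, option (A).
(C) rechrufratifuf is wrong: it uses class I instead of class II for noun class.
(D) rechrufratingua is wrong: it uses singular instead of dual for number.
(B) rechrufratiufngu is wrong: it has the affixes in the wrong order.

A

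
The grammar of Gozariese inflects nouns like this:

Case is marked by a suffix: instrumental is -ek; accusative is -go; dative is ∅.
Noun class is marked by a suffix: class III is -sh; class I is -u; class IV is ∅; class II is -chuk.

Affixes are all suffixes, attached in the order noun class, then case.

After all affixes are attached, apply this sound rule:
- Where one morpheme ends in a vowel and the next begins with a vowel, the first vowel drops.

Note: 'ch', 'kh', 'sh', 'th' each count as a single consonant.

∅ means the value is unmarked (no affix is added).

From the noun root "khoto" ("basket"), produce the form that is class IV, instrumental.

khotek

noun class = class IV: zero marking, form stays khoto.
Attach case instrumental -ek → khotoek.
Apply vowel deletion: khotoek → khotek.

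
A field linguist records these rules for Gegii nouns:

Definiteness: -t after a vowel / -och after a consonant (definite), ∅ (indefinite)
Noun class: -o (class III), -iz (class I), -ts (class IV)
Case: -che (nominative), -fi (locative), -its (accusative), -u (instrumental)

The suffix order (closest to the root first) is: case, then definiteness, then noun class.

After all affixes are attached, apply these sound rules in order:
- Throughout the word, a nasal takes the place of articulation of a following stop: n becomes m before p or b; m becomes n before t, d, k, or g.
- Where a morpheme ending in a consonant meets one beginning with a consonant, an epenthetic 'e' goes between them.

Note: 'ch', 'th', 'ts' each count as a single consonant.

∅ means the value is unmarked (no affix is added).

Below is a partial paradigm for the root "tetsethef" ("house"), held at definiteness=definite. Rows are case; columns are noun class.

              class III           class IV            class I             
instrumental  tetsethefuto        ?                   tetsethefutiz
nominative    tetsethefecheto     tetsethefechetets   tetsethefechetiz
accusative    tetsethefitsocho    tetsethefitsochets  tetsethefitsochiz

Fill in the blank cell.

Attach case instrumental -u → tetsethefu.
Attach definiteness definite -t (after vowel 'u') → tetsethefut.
Attach noun class class IV -ts → tetsethefutts.
Nasal assimilation: no change.
Apply epenthesis: tetsethefutts → tetsethefutets.

tetsethefutets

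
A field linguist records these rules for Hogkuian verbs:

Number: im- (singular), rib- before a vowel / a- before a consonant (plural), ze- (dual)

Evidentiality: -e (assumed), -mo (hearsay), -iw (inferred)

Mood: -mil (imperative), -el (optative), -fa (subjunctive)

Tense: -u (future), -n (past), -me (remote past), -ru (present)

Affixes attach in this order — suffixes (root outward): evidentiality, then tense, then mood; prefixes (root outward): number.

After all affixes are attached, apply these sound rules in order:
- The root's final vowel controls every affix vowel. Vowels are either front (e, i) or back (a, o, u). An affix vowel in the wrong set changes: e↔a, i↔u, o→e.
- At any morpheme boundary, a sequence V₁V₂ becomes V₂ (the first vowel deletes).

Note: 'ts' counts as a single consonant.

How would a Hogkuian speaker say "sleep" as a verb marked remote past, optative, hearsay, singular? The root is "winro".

Attach evidentiality hearsay -mo → winromo.
Attach tense remote past -me → winromome.
Attach number singular im- → imwinromome.
Attach mood optative -el → imwinromomeel.
Apply vowel harmony: imwinromomeel → umwinromomaal.
Apply vowel deletion: umwinromomaal → umwinromomal.

umwinromomal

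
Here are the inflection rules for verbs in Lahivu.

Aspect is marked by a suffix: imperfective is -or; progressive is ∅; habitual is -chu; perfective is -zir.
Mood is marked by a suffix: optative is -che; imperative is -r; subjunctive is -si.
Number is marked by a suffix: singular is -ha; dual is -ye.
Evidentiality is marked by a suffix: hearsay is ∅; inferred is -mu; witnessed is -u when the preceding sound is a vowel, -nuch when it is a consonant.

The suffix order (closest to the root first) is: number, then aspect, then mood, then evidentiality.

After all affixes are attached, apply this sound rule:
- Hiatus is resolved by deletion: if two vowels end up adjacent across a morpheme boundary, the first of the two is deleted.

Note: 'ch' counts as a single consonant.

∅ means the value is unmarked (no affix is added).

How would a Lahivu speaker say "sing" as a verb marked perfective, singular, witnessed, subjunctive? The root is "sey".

Attach number singular -ha → seyha.
Attach aspect perfective -zir → seyhazir.
Attach mood subjunctive -si → seyhazirsi.
Attach evidentiality witnessed -u (after vowel 'i') → seyhazirsiu.
Apply vowel deletion: seyhazirsiu → seyhazirsu.

seyhazirsu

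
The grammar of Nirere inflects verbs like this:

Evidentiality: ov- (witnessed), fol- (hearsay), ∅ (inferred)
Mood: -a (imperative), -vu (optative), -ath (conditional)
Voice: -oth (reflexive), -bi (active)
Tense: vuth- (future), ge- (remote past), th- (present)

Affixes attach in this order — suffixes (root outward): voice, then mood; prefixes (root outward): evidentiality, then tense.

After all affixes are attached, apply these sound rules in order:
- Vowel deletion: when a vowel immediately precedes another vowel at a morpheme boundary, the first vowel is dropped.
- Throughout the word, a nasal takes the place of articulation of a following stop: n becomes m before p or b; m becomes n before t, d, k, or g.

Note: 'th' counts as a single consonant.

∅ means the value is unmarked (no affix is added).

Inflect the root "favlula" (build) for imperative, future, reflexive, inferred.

vuthfavlulotha

evidentiality = inferred: zero marking, form stays favlula.
Attach voice reflexive -oth → favlulaoth.
Attach tense future vuth- → vuthfavlulaoth.
Attach mood imperative -a → vuthfavlulaotha.
Apply vowel deletion: vuthfavlulaotha → vuthfavlulotha.
Nasal assimilation: no change.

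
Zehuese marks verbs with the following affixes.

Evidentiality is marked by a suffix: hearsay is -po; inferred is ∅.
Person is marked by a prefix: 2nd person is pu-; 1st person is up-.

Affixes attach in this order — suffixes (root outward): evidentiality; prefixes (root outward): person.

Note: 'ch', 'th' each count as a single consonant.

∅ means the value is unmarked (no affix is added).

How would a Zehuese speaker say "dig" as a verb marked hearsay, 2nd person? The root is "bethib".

pubethibpo

Attach evidentiality hearsay -po → bethibpo.
Attach person 2nd person pu- → pubethibpo.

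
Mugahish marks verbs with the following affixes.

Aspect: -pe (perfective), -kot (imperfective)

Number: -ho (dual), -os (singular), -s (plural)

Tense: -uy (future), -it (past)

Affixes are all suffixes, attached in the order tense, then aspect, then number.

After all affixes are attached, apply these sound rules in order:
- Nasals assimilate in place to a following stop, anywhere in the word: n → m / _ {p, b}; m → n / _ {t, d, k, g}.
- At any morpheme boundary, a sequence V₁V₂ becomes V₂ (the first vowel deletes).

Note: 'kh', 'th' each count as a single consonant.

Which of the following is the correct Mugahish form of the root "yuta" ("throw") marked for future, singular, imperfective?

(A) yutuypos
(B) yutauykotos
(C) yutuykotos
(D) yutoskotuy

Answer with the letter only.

Attach tense future -uy → yutauy.
Attach aspect imperfective -kot → yutauykot.
Attach number singular -os → yutauykotos.
Nasal assimilation: no change.
Apply vowel deletion: yutauykotos → yutuykotos.
So the correct form is yutuykotos, option (C).
(A) yutuypos is wrong: it uses perfective instead of imperfective for aspect.
(D) yutoskotuy is wrong: it has the affixes in the wrong order.
(B) yutauykotos is wrong: it fails to apply the sound rule(s).

C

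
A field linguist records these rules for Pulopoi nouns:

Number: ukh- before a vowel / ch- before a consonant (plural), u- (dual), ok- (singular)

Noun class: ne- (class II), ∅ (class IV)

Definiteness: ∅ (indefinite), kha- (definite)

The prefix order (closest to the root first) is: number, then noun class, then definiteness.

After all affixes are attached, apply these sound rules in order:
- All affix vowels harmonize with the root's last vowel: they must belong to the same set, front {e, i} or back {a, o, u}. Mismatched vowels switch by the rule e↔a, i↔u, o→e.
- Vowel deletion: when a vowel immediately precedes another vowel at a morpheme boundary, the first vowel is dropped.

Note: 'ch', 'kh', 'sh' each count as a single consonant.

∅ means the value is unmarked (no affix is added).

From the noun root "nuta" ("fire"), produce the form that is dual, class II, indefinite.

nunuta

Attach number dual u- → unuta.
Attach noun class class II ne- → neunuta.
definiteness = indefinite: zero marking, form stays neunuta.
Apply vowel harmony: neunuta → naunuta.
Apply vowel deletion: naunuta → nunuta.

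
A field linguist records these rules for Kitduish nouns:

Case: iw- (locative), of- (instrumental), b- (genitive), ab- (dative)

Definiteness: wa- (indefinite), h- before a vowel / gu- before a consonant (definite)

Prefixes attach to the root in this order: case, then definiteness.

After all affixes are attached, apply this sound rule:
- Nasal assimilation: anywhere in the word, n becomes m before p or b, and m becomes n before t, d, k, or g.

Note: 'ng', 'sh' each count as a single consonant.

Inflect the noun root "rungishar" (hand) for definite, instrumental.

Attach case instrumental of- → ofrungishar.
Attach definiteness definite h- (before vowel 'o') → hofrungishar.
Nasal assimilation: no change.

hofrungishar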